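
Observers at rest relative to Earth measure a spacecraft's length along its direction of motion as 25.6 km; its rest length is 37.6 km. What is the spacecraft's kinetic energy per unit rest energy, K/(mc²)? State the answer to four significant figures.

γ = L₀/L = 37.6/25.6 = 1.46875.
Since K = (γ−1)mc², K/(mc²) = 1.46875 − 1 = 0.4688.

0.4688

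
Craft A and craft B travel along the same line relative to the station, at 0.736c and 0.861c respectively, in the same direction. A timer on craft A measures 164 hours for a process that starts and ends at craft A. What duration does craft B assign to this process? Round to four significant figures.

174.5 hours

The velocity of craft A relative to craft B is (0.736 − 0.861)c / (1 − 0.736×0.861) = −0.34125c; relative speed 0.34125c.
At |u| = 0.34125c, γ = (1 − 0.116452)^(−1/2) = 1.0639.
Craft A's interval is proper; time dilation gives Δt_B = γΔτ = 1.0639 × 164 hours = 174.5 hours.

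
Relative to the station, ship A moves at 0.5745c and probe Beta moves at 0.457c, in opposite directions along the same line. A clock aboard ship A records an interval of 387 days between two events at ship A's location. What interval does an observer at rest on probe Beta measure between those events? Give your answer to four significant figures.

Speed of ship A in probe Beta's frame: u = (v_A + v_B)/(1 + v_A v_B/c²) = (0.5745 + 0.457)/(1 + 0.5745×0.457) = 1.0315/1.2625465 = 0.817; |u| = 0.817c.
γ for this relative speed: γ = 1/√(1 − 0.667489) = 1.7342.
The clock on ship A records proper time, so probe Beta measures Δt = γΔτ = 1.7342 × 387 = 671.1 days.

671.1 days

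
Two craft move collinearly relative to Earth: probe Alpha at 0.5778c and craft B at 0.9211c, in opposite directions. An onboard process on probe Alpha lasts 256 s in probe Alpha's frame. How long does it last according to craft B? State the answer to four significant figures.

Speed of probe Alpha in craft B's frame: u = (v_A + v_B)/(1 + v_A v_B/c²) = (0.5778 + 0.9211)/(1 + 0.5778×0.9211) = 1.4989/1.53221158 = 0.97826; |u| = 0.97826c.
γ for this relative speed: γ = 1/√(1 − 0.956993) = 4.822.
The clock on probe Alpha records proper time, so craft B measures Δt = γΔτ = 4.822 × 256 = 1234 s.

1234 s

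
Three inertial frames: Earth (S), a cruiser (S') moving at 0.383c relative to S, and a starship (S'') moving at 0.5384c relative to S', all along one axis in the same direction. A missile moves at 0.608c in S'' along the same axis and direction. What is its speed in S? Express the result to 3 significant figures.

0.937c

Compose velocities in two stages. Stage 1 (into S'): u₁ = (0.608+0.5384)/(1+0.608×0.5384) = 0.86368.
Stage 2 (into S): u = (0.86368+0.383)/(1+0.86368×0.383) = 0.9368, so the speed is 0.937c.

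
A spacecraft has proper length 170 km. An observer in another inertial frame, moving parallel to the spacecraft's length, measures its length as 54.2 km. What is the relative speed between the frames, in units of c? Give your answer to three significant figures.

Length contraction gives γ = L₀/L = 170/54.2 = 3.1365.
β = √(1 − 1/γ²) = √0.89835 = 0.948.

0.948c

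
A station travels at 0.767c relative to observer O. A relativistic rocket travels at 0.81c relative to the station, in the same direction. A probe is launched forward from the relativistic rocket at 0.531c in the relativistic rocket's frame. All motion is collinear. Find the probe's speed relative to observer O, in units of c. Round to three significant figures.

0.992c

Apply u = (u'+v)/(1+u'v) twice. Probe in the station frame: (0.531+0.81)/(1+0.531·0.81) = 1.341/1.43011 = 0.93769c.
That velocity, transformed to the rest frame of observer O: (0.93769+0.767)/(1+0.93769·0.767) = 1.70469/1.71920823 = 0.99156c.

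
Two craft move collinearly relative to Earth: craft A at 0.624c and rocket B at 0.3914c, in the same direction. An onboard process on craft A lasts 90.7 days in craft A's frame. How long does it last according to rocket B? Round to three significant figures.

Speed of craft A in rocket B's frame: u = (v_A − v_B)/(1 − v_A v_B/c²) = (0.624 − 0.3914)/(1 − 0.624×0.3914) = 0.2326/0.7557664 = 0.30777; |u| = 0.30777c.
γ for this relative speed: γ = 1/√(1 − 0.0947224) = 1.051.
Craft A's interval is proper; time dilation gives Δt_B = γΔτ = 1.051 × 90.7 days = 95.3 days.

95.3 days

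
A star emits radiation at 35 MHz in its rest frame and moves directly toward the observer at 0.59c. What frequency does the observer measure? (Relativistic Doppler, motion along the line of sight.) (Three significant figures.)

68.9 MHz

Relativistic Doppler (source moving toward): f_obs = f_src · √((1+β)/(1−β)).
With β = 0.59: factor = √(1.59/0.41) = 1.9693.
f_obs = 35 × 1.9693 = 68.9 MHz.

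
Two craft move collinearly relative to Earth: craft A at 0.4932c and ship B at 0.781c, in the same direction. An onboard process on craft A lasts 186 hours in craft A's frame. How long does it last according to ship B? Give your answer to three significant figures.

210 hours

The velocity of craft A relative to ship B is (0.4932 − 0.781)c / (1 − 0.4932×0.781) = −0.46811c; relative speed 0.46811c.
γ for this relative speed: γ = 1/√(1 − 0.219127) = 1.1316.
The clock on craft A records proper time, so ship B measures Δt = γΔτ = 1.1316 × 186 = 210 hours.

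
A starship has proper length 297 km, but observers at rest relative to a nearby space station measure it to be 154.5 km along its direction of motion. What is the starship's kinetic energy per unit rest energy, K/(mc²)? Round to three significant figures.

0.922

From L = L₀/γ: γ = 297/154.5 = 1.92233.
Since K = (γ−1)mc², K/(mc²) = 1.92233 − 1 = 0.922.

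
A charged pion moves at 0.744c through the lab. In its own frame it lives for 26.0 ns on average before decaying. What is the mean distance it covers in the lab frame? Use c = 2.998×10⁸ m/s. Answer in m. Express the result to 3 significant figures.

With β = 0.744, γ = 1/√(1 − 0.744²) = 1/√0.446464 = 1.4966.
Lab-frame lifetime: Δt = γτ = 1.4966 × 26.0 ns = 38.912 ns.
Distance: d = vΔt = 0.744 × 2.998×10⁸ m/s × 3.8912×10^-8 s = 8.68 m.

8.68 m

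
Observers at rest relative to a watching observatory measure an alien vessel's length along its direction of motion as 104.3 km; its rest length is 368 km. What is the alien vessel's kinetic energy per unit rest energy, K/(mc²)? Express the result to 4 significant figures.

Length contraction gives γ = L₀/L = 368/104.3 = 3.52828.
K/(mc²) = γ − 1 = 3.52828 − 1 = 2.528.

2.528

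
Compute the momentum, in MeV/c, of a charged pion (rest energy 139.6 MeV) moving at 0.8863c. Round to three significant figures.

β² = 0.78552769, so γ = 1/√0.21447231 = 2.1593.
Momentum: p = γβ·mc = 2.1593 × 0.8863 × 139.6 MeV/c = 267 MeV/c.

267 MeV/c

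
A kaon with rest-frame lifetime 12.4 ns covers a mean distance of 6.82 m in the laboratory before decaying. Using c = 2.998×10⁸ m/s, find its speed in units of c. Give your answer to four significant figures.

Let x = d/(cτ) = 6.820 m / (2.998×10⁸ m/s × 1.240×10^-8 s) = 1.8346. Since d = βγcτ, x = βγ = β/√(1−β²).
Solving: β² = x²/(1+x²) = 3.36576/4.36576 = 0.770945, so β = 0.8780.

0.8780c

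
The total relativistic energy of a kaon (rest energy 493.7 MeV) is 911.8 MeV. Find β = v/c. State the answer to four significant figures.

γ = E/(mc²) = 911.8/493.7 = 1.8469.
β = √(1 − 1/γ²) = √(1 − 0.293166) = √0.706834 = 0.8407.

0.8407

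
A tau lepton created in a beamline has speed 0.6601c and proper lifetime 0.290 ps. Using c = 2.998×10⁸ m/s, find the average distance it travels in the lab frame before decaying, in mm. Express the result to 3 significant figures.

Lorentz factor: γ = (1 − 0.43573201)^(−1/2) = 1.3312.
Lab-frame lifetime: Δt = γτ = 1.3312 × 0.290 ps = 0.38605 ps.
Distance: d = vΔt = 0.6601 × 2.998×10⁸ m/s × 3.8605×10^-13 s = 7.64×10^-5 m = 0.0764 mm.

0.0764 mm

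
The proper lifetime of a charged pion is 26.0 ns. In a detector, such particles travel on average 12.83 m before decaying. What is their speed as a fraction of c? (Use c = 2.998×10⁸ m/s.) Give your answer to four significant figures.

d = βγcτ ⇒ βγ = d/(cτ) = 12.83 m / (7.7948 m) = 1.646.
β = (βγ)/√(1+(βγ)²) = 1.646/√3.70932 = 0.8546.

0.8546c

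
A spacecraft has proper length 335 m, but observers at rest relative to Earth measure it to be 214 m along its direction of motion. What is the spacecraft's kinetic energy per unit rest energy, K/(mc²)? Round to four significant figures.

γ = L₀/L = 335/214 = 1.56542.
Since K = (γ−1)mc², K/(mc²) = 1.56542 − 1 = 0.5654.

0.5654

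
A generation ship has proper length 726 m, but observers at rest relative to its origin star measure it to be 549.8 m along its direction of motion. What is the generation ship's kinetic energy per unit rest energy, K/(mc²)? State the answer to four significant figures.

0.3205

γ = L₀/L = 726/549.8 = 1.32048.
K/(mc²) = γ − 1 = 1.32048 − 1 = 0.3205.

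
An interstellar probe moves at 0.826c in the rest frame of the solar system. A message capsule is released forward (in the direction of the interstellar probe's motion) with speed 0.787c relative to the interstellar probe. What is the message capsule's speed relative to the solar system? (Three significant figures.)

In units of c, u = (u' + v)/(1 + u'v) with u' = 0.787 and v = 0.826.
Numerator: 0.787 + 0.826 = 1.613. Denominator: 1 + (0.787)(0.826) = 1.650062.
u = 1.613/1.650062 = 0.97754, so the speed is 0.978c.

0.978c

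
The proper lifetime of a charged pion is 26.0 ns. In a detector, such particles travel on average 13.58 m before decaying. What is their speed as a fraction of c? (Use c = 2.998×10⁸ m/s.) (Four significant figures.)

Let x = d/(cτ) = 13.58 m / (2.998×10⁸ m/s × 2.600×10^-8 s) = 1.7422. Since d = βγcτ, x = βγ = β/√(1−β²).
Solving: β² = x²/(1+x²) = 3.03526/4.03526 = 0.752184, so β = 0.8673.

0.8673c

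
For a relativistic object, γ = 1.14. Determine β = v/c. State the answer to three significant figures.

β = √(1 − 1/γ²) = √(1 − 1/1.2996) = √0.230532 = 0.480.

0.480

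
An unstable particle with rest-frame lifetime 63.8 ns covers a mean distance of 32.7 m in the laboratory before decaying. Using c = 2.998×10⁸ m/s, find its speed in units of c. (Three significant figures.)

0.863c

Let x = d/(cτ) = 32.70 m / (2.998×10⁸ m/s × 6.380×10^-8 s) = 1.7096. Since d = βγcτ, x = βγ = β/√(1−β²).
Solving: β² = x²/(1+x²) = 2.92273/3.92273 = 0.745075, so β = 0.863.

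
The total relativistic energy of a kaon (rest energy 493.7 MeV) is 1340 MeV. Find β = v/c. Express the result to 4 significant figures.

γ = E/(mc²) = 1340/493.7 = 2.7142.
β = √(1 − 1/γ²) = √(1 − 0.135743) = √0.864257 = 0.9297.

0.9297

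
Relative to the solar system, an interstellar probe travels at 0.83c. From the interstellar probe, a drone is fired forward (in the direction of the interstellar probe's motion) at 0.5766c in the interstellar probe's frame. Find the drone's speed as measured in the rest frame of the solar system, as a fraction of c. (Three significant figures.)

Relativistic velocity addition: u = (u' + v)/(1 + u'v/c²), with u' = 0.5766c and v = 0.83c.
Numerator: 0.5766 + 0.83 = 1.4066. Denominator: 1 + (0.5766)(0.83) = 1.478578.
u = 1.4066/1.478578 = 0.95132, so the speed is 0.951c.

0.951c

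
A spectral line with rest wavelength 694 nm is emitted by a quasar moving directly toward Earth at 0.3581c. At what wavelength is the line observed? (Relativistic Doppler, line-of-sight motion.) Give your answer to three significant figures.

Relativistic Doppler for wavelength: λ_obs = λ_src · √((1−β)/(1+β)).
With β = 0.3581: factor = √(0.6419/1.3581) = 0.68749.
λ_obs = 694 × 0.68749 = 477 nm.

477 nm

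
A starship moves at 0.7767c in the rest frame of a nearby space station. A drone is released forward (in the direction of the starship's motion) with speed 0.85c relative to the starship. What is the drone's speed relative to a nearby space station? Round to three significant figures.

In units of c, u = (u' + v)/(1 + u'v) with u' = 0.85 and v = 0.7767.
Numerator: 0.85 + 0.7767 = 1.6267. Denominator: 1 + (0.85)(0.7767) = 1.660195.
u = 1.6267/1.660195 = 0.97982, so the speed is 0.980c.

0.980c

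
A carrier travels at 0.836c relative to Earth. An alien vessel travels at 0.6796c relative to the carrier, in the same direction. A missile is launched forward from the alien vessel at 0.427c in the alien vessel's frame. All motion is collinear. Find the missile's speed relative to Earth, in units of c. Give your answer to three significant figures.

Compose velocities in two stages. Stage 1 (into S'): u₁ = (0.427+0.6796)/(1+0.427×0.6796) = 0.8577.
Stage 2 (into S): u = (0.8577+0.836)/(1+0.8577×0.836) = 0.98641, so the speed is 0.986c.

0.986c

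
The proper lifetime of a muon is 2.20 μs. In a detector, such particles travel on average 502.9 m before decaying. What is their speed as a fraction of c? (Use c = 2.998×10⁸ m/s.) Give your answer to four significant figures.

Lab distance = (lab lifetime)·v = γτ·βc, so βγ = d/(cτ) = 502.9/(2.998×10⁸ × 2.200×10^-6) = 0.76248.
With βγ = 0.76248: γ² = 1 + (βγ)² = 1.581376, and β = (βγ)/γ = 0.76248/1.25753 = 0.6063.

0.6063c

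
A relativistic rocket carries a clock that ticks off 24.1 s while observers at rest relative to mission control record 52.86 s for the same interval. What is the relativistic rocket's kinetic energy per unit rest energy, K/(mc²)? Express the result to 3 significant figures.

1.19

γ = Δt/Δτ = 52.86/24.1 = 2.19336.
K/(mc²) = γ − 1 = 2.19336 − 1 = 1.19.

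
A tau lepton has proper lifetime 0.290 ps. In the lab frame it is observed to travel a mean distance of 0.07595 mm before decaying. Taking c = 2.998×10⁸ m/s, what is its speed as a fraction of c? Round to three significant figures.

Let x = d/(cτ) = 7.595×10^-5 m / (2.998×10⁸ m/s × 2.900×10^-13 s) = 0.87357. Since d = βγcτ, x = βγ = β/√(1−β²).
Solving: β² = x²/(1+x²) = 0.763125/1.763125 = 0.432825, so β = 0.658.

0.658c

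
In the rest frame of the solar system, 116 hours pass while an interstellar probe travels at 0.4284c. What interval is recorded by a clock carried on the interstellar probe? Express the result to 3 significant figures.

γ = 1/√(1 − β²) = 1/√(1 − 0.18352656) = 1/√0.81647344 = 1/0.903589 = 1.1067.
The interstellar probe's clock runs slow as seen from the solar system, so Δτ = Δt/γ = 116/1.1067 = 105 hours.

105 hours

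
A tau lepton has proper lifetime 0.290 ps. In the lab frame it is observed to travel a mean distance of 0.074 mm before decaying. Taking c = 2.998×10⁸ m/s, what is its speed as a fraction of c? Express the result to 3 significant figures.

Let x = d/(cτ) = 7.400×10^-5 m / (2.998×10⁸ m/s × 2.900×10^-13 s) = 0.85114. Since d = βγcτ, x = βγ = β/√(1−β²).
Solving: β² = x²/(1+x²) = 0.724439/1.724439 = 0.420101, so β = 0.648.

0.648c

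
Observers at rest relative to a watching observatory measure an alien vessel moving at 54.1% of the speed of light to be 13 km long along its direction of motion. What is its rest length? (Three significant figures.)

15.5 km

Lorentz factor: γ = (1 − 0.292681)^(−1/2) = 1.189.
Proper length: L₀ = γ·L = 1.189 × 13 = 15.5 km.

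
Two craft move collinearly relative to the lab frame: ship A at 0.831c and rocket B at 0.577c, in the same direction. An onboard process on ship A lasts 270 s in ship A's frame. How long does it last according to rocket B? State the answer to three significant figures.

Speed of ship A in rocket B's frame: u = (v_A − v_B)/(1 − v_A v_B/c²) = (0.831 − 0.577)/(1 − 0.831×0.577) = 0.254/0.520513 = 0.48798; |u| = 0.48798c.
γ for this relative speed: γ = 1/√(1 − 0.238124) = 1.1457.
Ship A's interval is proper; time dilation gives Δt_B = γΔτ = 1.1457 × 270 s = 309 s.

309 s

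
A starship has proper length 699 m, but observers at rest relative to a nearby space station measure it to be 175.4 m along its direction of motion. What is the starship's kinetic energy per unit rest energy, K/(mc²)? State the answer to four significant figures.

2.985

From L = L₀/γ: γ = 699/175.4 = 3.98518.
Since K = (γ−1)mc², K/(mc²) = 3.98518 − 1 = 2.985.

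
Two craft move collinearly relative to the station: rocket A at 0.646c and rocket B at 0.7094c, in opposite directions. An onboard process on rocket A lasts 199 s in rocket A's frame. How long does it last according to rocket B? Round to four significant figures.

Transform rocket A's velocity into rocket B's frame: (0.646 + 0.7094)/(1 + 0.646·0.7094) = 1.3554/1.4582724, so the relative speed is 0.92946c.
At |u| = 0.92946c, γ = (1 − 0.863896)^(−1/2) = 2.7106.
Rocket A's interval is proper; time dilation gives Δt_B = γΔτ = 2.7106 × 199 s = 539.4 s.

539.4 s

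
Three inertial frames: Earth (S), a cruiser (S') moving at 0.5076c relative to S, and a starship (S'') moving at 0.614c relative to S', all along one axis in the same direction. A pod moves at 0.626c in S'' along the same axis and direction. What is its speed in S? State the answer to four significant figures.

0.9647c

First combine the pod and starship (S''→S'): u₁ = (0.626 + 0.614)/(1 + 0.626×0.614) = 1.24/1.384364 = 0.89572.
Then combine with the cruiser (S'→S): u = (0.89572 + 0.5076)/(1 + 0.89572×0.5076) = 1.40332/1.454667472 = 0.9647.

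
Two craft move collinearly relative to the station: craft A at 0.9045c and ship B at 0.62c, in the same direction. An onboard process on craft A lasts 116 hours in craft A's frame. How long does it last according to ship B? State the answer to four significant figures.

The velocity of craft A relative to ship B is (0.9045 − 0.62)c / (1 − 0.9045×0.62) = 0.64775c; relative speed 0.64775c.
At |u| = 0.64775c, γ = (1 − 0.41958)^(−1/2) = 1.3126.
Craft A's interval is proper; time dilation gives Δt_B = γΔτ = 1.3126 × 116 hours = 152.3 hours.

152.3 hours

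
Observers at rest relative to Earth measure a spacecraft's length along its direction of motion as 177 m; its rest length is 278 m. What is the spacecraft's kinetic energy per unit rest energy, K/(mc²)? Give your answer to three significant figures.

0.571

γ = L₀/L = 278/177 = 1.57062.
K/(mc²) = γ − 1 = 1.57062 − 1 = 0.571.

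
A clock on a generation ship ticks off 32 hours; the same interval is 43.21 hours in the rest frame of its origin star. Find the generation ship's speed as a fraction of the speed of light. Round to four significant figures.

γ = Δt/Δτ = 43.21/32 = 1.3503.
β = √(1 − 1/γ²) = √(1 − 0.548453) = √0.451547 = 0.6720.

0.6720c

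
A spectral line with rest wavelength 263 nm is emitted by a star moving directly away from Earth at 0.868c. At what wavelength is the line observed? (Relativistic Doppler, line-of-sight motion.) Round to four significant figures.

989.4 nm

Relativistic Doppler for wavelength: λ_obs = λ_src · √((1+β)/(1−β)).
With β = 0.868: factor = √(1.868/0.132) = 3.7618.
λ_obs = 263 × 3.7618 = 989.4 nm.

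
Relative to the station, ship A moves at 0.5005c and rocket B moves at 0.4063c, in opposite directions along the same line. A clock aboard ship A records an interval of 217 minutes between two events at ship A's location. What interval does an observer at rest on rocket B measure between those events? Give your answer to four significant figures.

Speed of ship A in rocket B's frame: u = (v_A + v_B)/(1 + v_A v_B/c²) = (0.5005 + 0.4063)/(1 + 0.5005×0.4063) = 0.9068/1.20335315 = 0.75356; |u| = 0.75356c.
γ for this relative speed: γ = 1/√(1 − 0.567853) = 1.5212.
Ship A's interval is proper; time dilation gives Δt_B = γΔτ = 1.5212 × 217 minutes = 330.1 minutes.

330.1 minutes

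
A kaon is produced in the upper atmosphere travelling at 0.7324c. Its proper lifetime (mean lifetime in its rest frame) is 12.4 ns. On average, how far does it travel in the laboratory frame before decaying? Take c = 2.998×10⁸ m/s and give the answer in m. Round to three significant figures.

With β = 0.7324, γ = 1/√(1 − 0.7324²) = 1/√0.46359024 = 1.4687.
Lab-frame lifetime: Δt = γτ = 1.4687 × 12.4 ns = 18.212 ns.
Distance: d = vΔt = 0.7324 × 2.998×10⁸ m/s × 1.8212×10^-8 s = 4.00 m.

4.00 m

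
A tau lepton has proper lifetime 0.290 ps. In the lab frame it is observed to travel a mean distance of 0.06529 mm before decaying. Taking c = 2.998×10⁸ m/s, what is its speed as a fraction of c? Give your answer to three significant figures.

0.600c

Let x = d/(cτ) = 6.529×10^-5 m / (2.998×10⁸ m/s × 2.900×10^-13 s) = 0.75096. Since d = βγcτ, x = βγ = β/√(1−β²).
Solving: β² = x²/(1+x²) = 0.563941/1.563941 = 0.36059, so β = 0.600.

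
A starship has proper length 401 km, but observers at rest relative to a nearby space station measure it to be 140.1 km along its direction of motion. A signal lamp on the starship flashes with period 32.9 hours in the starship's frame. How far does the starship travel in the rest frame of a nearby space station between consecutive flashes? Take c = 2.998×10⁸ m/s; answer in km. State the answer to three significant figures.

9.52×10^10 km

From L = L₀/γ: γ = 401/140.1 = 2.86224.
β = √(1 − 1/γ²) = 0.93698. Lab-frame period = γτ = 2.86224×32.9 hours = 94.168 hours. Distance = βc × γτ = 0.93698 × 2.998×10⁸ m/s × 339004.8 s = 9.5229×10^13 m = 9.52×10^10 km.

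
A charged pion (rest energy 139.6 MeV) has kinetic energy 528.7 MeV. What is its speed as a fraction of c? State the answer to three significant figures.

0.978c

γ = 1 + K/(mc²) = 1 + 528.7/139.6 = 4.7872.
β = √(1 − 1/γ²) = √(1 − 0.0436352) = √0.9563648 = 0.978.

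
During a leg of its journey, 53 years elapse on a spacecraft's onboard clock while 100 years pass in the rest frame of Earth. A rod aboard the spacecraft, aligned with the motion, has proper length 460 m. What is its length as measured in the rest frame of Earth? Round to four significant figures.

γ = Δt/Δτ = 100/53 = 1.88679.
The rod contracts by the same γ: 460 m / 1.88679 = 243.8 m.

243.8 m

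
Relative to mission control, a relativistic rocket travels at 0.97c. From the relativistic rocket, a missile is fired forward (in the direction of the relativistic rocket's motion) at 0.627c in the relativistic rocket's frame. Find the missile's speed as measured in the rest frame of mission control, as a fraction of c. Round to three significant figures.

In units of c, u = (u' + v)/(1 + u'v) with u' = 0.627 and v = 0.97.
Numerator: 0.627 + 0.97 = 1.597. Denominator: 1 + (0.627)(0.97) = 1.60819.
u = 1.597/1.60819 = 0.99304, so the speed is 0.993c.

0.993c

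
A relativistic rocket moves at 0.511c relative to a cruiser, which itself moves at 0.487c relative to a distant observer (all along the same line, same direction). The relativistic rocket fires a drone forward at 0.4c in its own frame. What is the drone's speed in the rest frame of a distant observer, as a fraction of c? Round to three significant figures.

0.909c

Compose velocities in two stages. Stage 1 (into S'): u₁ = (0.4+0.511)/(1+0.4×0.511) = 0.75639.
Stage 2 (into S): u = (0.75639+0.487)/(1+0.75639×0.487) = 0.90867, so the speed is 0.909c.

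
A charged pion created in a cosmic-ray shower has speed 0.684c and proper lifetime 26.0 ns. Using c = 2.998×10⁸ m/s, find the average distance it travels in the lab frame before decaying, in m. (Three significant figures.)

7.31 m

Lorentz factor: γ = (1 − 0.467856)^(−1/2) = 1.3708.
Lab-frame lifetime: Δt = γτ = 1.3708 × 26.0 ns = 35.641 ns.
Distance: d = vΔt = 0.684 × 2.998×10⁸ m/s × 3.5641×10^-8 s = 7.31 m.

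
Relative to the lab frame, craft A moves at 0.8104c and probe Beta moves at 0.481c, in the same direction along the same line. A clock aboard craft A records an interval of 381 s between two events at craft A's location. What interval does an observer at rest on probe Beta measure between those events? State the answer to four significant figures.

The velocity of craft A relative to probe Beta is (0.8104 − 0.481)c / (1 − 0.8104×0.481) = 0.53983c; relative speed 0.53983c.
γ for this relative speed: γ = 1/√(1 − 0.291416) = 1.188.
Craft A's interval is proper; time dilation gives Δt_B = γΔτ = 1.188 × 381 s = 452.6 s.

452.6 s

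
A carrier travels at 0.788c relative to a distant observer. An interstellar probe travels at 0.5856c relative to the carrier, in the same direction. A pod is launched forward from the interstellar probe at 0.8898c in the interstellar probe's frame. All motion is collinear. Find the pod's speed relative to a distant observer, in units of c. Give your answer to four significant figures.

0.9964c

Apply u = (u'+v)/(1+u'v) twice. Pod in the carrier frame: (0.8898+0.5856)/(1+0.8898·0.5856) = 1.4754/1.52106688 = 0.96998c.
That velocity, transformed to the rest frame of a distant observer: (0.96998+0.788)/(1+0.96998·0.788) = 1.75798/1.76434424 = 0.99639c.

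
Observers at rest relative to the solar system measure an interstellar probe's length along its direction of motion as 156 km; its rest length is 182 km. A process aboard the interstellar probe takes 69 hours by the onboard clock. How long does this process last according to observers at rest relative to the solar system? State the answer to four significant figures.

Length contraction gives γ = L₀/L = 182/156 = 1.16667.
The same γ dilates the second interval: 1.16667 × 69 hours = 80.50 hours.

80.50 hours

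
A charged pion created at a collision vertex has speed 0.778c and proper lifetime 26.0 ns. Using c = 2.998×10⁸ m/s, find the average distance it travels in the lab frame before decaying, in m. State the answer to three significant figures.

β² = 0.605284, so γ = 1/√0.394716 = 1.5917.
Lab-frame lifetime: Δt = γτ = 1.5917 × 26.0 ns = 41.384 ns.
Distance: d = vΔt = 0.778 × 2.998×10⁸ m/s × 4.1384×10^-8 s = 9.65 m.

9.65 m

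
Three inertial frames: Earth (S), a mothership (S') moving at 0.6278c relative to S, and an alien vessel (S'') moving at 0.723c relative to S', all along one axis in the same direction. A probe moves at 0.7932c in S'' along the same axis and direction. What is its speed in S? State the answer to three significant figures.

0.992c

Apply u = (u'+v)/(1+u'v) twice. Probe in the mothership frame: (0.7932+0.723)/(1+0.7932·0.723) = 1.5162/1.5734836 = 0.96359c.
That velocity, transformed to the rest frame of Earth: (0.96359+0.6278)/(1+0.96359·0.6278) = 1.59139/1.604941802 = 0.99156c.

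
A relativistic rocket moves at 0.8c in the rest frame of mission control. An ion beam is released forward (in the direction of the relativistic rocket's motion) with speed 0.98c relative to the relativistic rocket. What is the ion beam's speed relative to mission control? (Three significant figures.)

0.998c

In units of c, u = (u' + v)/(1 + u'v) with u' = 0.98 and v = 0.8.
Numerator: 0.98 + 0.8 = 1.78. Denominator: 1 + (0.98)(0.8) = 1.784.
u = 1.78/1.784 = 0.99776, so the speed is 0.998c.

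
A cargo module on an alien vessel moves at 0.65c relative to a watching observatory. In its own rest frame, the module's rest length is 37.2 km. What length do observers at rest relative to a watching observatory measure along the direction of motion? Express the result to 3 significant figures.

28.3 km

With β = 0.65, γ = 1/√(1 − 0.65²) = 1/√0.5775 = 1.3159.
Along the direction of motion the measured length is L₀/γ = 37.2/1.3159 = 28.3 km.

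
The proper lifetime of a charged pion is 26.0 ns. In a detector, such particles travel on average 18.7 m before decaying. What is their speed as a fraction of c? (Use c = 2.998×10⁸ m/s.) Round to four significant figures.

0.9230c

Lab distance = (lab lifetime)·v = γτ·βc, so βγ = d/(cτ) = 18.70/(2.998×10⁸ × 2.600×10^-8) = 2.399.
With βγ = 2.399: γ² = 1 + (βγ)² = 6.7552, and β = (βγ)/γ = 2.399/2.59908 = 0.9230.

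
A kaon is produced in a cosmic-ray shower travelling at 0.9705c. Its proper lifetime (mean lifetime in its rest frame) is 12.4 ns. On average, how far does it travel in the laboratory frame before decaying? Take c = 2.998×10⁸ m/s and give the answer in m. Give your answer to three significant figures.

With β = 0.9705, γ = 1/√(1 − 0.9705²) = 1/√0.05812975 = 4.1476.
Lab-frame lifetime: Δt = γτ = 4.1476 × 12.4 ns = 51.43 ns.
Distance: d = vΔt = 0.9705 × 2.998×10⁸ m/s × 5.1430×10^-8 s = 15.0 m.

15.0 m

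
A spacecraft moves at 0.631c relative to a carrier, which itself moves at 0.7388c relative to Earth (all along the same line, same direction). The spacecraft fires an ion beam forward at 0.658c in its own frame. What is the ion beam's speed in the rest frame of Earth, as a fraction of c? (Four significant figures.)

0.9861c

Compose velocities in two stages. Stage 1 (into S'): u₁ = (0.658+0.631)/(1+0.658×0.631) = 0.91083.
Stage 2 (into S): u = (0.91083+0.7388)/(1+0.91083×0.7388) = 0.98608, so the speed is 0.9861c.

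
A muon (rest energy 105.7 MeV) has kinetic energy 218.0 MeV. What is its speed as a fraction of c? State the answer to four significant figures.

0.9452c

γ = 1 + K/(mc²) = 1 + 218.0/105.7 = 3.0624.
β = √(1 − 1/γ²) = √(1 − 0.106629) = √0.893371 = 0.9452.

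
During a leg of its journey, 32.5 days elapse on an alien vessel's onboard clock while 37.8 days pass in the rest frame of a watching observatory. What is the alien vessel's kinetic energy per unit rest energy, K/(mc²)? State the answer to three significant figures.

0.163

From Δt = γΔτ: γ = 37.8/32.5 = 1.16308.
K/(mc²) = γ − 1 = 1.16308 − 1 = 0.163.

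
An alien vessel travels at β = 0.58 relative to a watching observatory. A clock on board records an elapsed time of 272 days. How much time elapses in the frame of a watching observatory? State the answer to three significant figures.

With β = 0.58, γ = 1/√(1 − 0.58²) = 1/√0.6636 = 1.2276.
Time dilation: Δt = γ·Δτ = 1.2276 × 272 = 334 days.

334 days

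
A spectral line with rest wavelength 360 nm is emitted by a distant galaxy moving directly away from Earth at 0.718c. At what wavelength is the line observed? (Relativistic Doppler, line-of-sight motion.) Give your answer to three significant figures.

Relativistic Doppler for wavelength: λ_obs = λ_src · √((1+β)/(1−β)).
With β = 0.718: factor = √(1.718/0.282) = 2.4682.
λ_obs = 360 × 2.4682 = 889 nm.

889 nm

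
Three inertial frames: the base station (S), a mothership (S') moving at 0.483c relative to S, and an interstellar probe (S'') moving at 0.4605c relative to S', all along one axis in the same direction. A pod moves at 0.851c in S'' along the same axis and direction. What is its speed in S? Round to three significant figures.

Apply u = (u'+v)/(1+u'v) twice. Pod in the mothership frame: (0.851+0.4605)/(1+0.851·0.4605) = 1.3115/1.3918855 = 0.94225c.
That velocity, transformed to the rest frame of the base station: (0.94225+0.483)/(1+0.94225·0.483) = 1.42525/1.45510675 = 0.97948c.

0.979c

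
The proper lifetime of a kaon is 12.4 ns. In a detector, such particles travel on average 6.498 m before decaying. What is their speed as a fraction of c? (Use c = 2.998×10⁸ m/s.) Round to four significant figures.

0.8680c

Lab distance = (lab lifetime)·v = γτ·βc, so βγ = d/(cτ) = 6.498/(2.998×10⁸ × 1.240×10^-8) = 1.7479.
With βγ = 1.7479: γ² = 1 + (βγ)² = 4.05515, and β = (βγ)/γ = 1.7479/2.01374 = 0.8680.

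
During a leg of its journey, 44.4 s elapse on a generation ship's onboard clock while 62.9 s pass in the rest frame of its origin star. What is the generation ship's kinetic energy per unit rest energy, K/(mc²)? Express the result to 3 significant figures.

0.417

The time-dilation ratio gives γ = 62.9/44.4 = 1.41667.
Since K = (γ−1)mc², K/(mc²) = 1.41667 − 1 = 0.417.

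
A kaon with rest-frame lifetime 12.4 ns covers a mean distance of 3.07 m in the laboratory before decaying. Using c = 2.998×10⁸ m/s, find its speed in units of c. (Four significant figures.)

Lab distance = (lab lifetime)·v = γτ·βc, so βγ = d/(cτ) = 3.070/(2.998×10⁸ × 1.240×10^-8) = 0.82582.
With βγ = 0.82582: γ² = 1 + (βγ)² = 1.681979, and β = (βγ)/γ = 0.82582/1.29691 = 0.6368.

0.6368c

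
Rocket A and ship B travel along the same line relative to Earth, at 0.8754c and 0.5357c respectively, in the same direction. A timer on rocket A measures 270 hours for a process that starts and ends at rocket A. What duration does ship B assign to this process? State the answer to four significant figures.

351.3 hours

The velocity of rocket A relative to ship B is (0.8754 − 0.5357)c / (1 − 0.8754×0.5357) = 0.63968c; relative speed 0.63968c.
γ for this relative speed: γ = 1/√(1 − 0.409191) = 1.301.
The clock on rocket A records proper time, so ship B measures Δt = γΔτ = 1.301 × 270 = 351.3 hours.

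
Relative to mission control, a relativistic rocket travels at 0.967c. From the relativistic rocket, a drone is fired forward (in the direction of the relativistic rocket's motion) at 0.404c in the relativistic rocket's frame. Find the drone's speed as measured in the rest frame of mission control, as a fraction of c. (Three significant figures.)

In units of c, u = (u' + v)/(1 + u'v) with u' = 0.404 and v = 0.967.
Numerator: 0.404 + 0.967 = 1.371. Denominator: 1 + (0.404)(0.967) = 1.390668.
u = 1.371/1.390668 = 0.98586, so the speed is 0.986c.

0.986c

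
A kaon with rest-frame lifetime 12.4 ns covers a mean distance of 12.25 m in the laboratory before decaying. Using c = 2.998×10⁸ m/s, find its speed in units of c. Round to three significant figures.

0.957c

d = βγcτ ⇒ βγ = d/(cτ) = 12.25 m / (3.71752 m) = 3.2952.
β = (βγ)/√(1+(βγ)²) = 3.2952/√11.8583 = 0.957.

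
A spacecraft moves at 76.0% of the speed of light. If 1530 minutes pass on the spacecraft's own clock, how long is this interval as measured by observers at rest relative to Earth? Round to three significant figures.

2350 minutes

γ = 1/√(1 − β²) = 1/√(1 − 0.5776) = 1/√0.4224 = 1/0.649923 = 1.5386.
The onboard clock measures proper time, so the interval in the rest frame of Earth is dilated: Δt = γ·Δτ = 1.5386 × 1530 minutes = 2350 minutes.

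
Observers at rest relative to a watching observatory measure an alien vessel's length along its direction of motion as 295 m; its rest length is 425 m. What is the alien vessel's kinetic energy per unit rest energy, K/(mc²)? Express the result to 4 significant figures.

0.4407

Length contraction gives γ = L₀/L = 425/295 = 1.44068.
K/(mc²) = γ − 1 = 1.44068 − 1 = 0.4407.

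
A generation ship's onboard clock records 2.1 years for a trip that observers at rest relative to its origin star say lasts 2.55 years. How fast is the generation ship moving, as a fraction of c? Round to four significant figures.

0.5673c

γ = Δt/Δτ = 2.55/2.1 = 1.2143.
β = √(1 − 1/γ²) = √(1 − 0.678185) = √0.321815 = 0.5673.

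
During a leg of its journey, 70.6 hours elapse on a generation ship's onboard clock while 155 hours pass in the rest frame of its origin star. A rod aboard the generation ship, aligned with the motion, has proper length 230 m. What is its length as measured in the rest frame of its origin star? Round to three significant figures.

From Δt = γΔτ: γ = 155/70.6 = 2.19547.
The rod contracts by the same γ: 230 m / 2.19547 = 105 m.

105 m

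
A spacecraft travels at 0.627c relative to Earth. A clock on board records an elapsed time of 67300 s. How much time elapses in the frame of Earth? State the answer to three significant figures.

γ = 1/√(1 − β²) = 1/√(1 − 0.393129) = 1/√0.606871 = 1/0.779019 = 1.2837.
Time dilation: Δt = γ·Δτ = 1.2837 × 67300 = 86400 s.

86400 s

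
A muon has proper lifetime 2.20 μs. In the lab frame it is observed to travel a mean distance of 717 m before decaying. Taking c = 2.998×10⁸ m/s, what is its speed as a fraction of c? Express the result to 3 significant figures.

d = βγcτ ⇒ βγ = d/(cτ) = 717.0 m / (659.56 m) = 1.0871.
β = (βγ)/√(1+(βγ)²) = 1.0871/√2.18179 = 0.736.

0.736c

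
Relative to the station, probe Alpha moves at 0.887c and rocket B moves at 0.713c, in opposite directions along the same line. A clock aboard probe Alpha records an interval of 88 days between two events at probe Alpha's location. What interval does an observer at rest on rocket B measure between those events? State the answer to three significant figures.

Speed of probe Alpha in rocket B's frame: u = (v_A + v_B)/(1 + v_A v_B/c²) = (0.887 + 0.713)/(1 + 0.887×0.713) = 1.6/1.632431 = 0.98013; |u| = 0.98013c.
γ for this relative speed: γ = 1/√(1 − 0.960655) = 5.0414.
Probe Alpha's interval is proper; time dilation gives Δt_B = γΔτ = 5.0414 × 88 days = 444 days.

444 days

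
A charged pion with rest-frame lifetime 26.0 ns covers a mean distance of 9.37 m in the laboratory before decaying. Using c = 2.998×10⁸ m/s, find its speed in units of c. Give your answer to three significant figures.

0.769c

d = βγcτ ⇒ βγ = d/(cτ) = 9.370 m / (7.7948 m) = 1.2021.
β = (βγ)/√(1+(βγ)²) = 1.2021/√2.44504 = 0.769.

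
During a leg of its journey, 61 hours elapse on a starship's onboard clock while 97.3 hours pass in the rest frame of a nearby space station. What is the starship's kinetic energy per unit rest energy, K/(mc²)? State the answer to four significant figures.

The time-dilation ratio gives γ = 97.3/61 = 1.59508.
Since K = (γ−1)mc², K/(mc²) = 1.59508 − 1 = 0.5951.

0.5951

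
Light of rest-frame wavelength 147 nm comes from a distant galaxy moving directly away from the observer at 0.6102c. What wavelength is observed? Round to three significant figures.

Relativistic Doppler for wavelength: λ_obs = λ_src · √((1+β)/(1−β)).
With β = 0.6102: factor = √(1.6102/0.3898) = 2.0324.
λ_obs = 147 × 2.0324 = 299 nm.

299 nm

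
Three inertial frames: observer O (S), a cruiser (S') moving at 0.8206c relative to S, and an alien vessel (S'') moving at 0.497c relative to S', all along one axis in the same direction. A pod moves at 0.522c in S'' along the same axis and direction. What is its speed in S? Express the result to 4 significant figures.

First combine the pod and alien vessel (S''→S'): u₁ = (0.522 + 0.497)/(1 + 0.522×0.497) = 1.019/1.259434 = 0.80909.
Then combine with the cruiser (S'→S): u = (0.80909 + 0.8206)/(1 + 0.80909×0.8206) = 1.62969/1.663939254 = 0.97942.

0.9794c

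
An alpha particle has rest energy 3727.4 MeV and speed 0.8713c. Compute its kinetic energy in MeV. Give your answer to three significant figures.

Lorentz factor: γ = (1 − 0.75916369)^(−1/2) = 2.0377.
Kinetic energy: K = (γ − 1)mc² = (2.0377 − 1) × 3727.4 MeV = 1.0377 × 3727.4 = 3870 MeV.

3870 MeV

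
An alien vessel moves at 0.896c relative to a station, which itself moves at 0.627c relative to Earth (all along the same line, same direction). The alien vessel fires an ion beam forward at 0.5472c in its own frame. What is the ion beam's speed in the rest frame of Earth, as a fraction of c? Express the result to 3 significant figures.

0.993c

Apply u = (u'+v)/(1+u'v) twice. Ion beam in the station frame: (0.5472+0.896)/(1+0.5472·0.896) = 1.4432/1.4902912 = 0.9684c.
That velocity, transformed to the rest frame of Earth: (0.9684+0.627)/(1+0.9684·0.627) = 1.5954/1.6071868 = 0.99267c.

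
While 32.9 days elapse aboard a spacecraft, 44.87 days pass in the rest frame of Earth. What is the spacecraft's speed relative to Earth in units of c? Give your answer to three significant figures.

0.680c

γ = Δt/Δτ = 44.87/32.9 = 1.3638.
β = √(1 − 1/γ²) = √(1 − 0.537649) = √0.462351 = 0.680.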